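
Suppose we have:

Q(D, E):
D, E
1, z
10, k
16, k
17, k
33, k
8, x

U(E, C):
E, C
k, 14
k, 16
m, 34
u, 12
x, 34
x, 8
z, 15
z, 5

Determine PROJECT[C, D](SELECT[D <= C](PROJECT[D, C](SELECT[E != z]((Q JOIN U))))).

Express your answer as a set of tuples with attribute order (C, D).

{(14, 10), (16, 10), (16, 16), (34, 8), (8, 8)}

Natural join on E: {(1, z, 15), (1, z, 5), (10, k, 14), (10, k, 16), (16, k, 14), (16, k, 16), (17, k, 14), (17, k, 16), (33, k, 14), (33, k, 16), (8, x, 34), (8, x, 8)}
Apply σ_{E != z}; surviving tuples: {(10, k, 14), (10, k, 16), (16, k, 14), (16, k, 16), (17, k, 14), (17, k, 16), (33, k, 14), (33, k, 16), (8, x, 34), (8, x, 8)}
π[D, C]: project onto (D, C) → {(10, 14), (10, 16), (16, 14), (16, 16), (17, 14), (17, 16), (33, 14), (33, 16), (8, 34), (8, 8)}
Apply σ_{D <= C}; surviving tuples: {(10, 14), (10, 16), (16, 16), (8, 34), (8, 8)}
π[C, D]: project onto (C, D) → {(14, 10), (16, 10), (16, 16), (34, 8), (8, 8)}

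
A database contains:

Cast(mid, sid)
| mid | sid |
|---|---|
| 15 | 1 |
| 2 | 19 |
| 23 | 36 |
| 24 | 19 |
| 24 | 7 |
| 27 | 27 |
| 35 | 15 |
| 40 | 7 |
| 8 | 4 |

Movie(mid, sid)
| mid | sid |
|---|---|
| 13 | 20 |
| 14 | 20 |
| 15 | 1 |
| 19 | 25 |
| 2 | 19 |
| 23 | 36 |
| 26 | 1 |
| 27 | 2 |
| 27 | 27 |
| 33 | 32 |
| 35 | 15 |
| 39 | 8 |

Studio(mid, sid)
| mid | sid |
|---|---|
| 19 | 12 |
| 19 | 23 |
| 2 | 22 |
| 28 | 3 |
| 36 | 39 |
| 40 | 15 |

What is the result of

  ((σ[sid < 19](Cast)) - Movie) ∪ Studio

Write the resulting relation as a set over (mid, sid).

{(19, 12), (19, 23), (2, 22), (24, 7), (28, 3), (36, 39), (40, 15), (40, 7), (8, 4)}

Apply σ_{sid < 19}; surviving tuples: {(15, 1), (24, 7), (35, 15), (40, 7), (8, 4)}
Difference: {(15, 1), (24, 7), (35, 15), (40, 7), (8, 4)} with {(13, 20), (14, 20), (15, 1), (19, 25), (2, 19), (23, 36), (26, 1), (27, 2), (27, 27), (33, 32), (35, 15), (39, 8)} → {(24, 7), (40, 7), (8, 4)}
Union: {(24, 7), (40, 7), (8, 4)} with {(19, 12), (19, 23), (2, 22), (28, 3), (36, 39), (40, 15)} → {(19, 12), (19, 23), (2, 22), (24, 7), (28, 3), (36, 39), (40, 15), (40, 7), (8, 4)}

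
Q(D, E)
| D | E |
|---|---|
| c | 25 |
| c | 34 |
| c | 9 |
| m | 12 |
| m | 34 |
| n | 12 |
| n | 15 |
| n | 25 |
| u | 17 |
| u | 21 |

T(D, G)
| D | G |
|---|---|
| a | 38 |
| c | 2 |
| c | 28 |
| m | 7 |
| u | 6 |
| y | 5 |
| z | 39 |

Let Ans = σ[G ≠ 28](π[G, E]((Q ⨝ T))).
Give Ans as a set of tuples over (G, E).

{(2, 25), (2, 34), (2, 9), (6, 17), (6, 21), (7, 12), (7, 34)}

Natural join on D: {(c, 25, 2), (c, 25, 28), (c, 34, 2), (c, 34, 28), (c, 9, 2), (c, 9, 28), (m, 12, 7), (m, 34, 7), (u, 17, 6), (u, 21, 6)}
Projecting to G, E: {(2, 25), (2, 34), (2, 9), (28, 25), (28, 34), (28, 9), (6, 17), (6, 21), (7, 12), (7, 34)}
Selection G ≠ 28: {(2, 25), (2, 34), (2, 9), (6, 17), (6, 21), (7, 12), (7, 34)}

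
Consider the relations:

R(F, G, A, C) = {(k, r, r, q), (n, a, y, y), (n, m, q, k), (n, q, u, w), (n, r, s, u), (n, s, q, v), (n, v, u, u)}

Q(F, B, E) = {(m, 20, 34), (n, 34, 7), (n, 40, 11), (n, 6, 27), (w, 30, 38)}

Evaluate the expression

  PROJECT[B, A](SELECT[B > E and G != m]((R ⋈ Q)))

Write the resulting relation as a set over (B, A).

{(34, q), (34, s), (34, u), (34, y), (40, q), (40, s), (40, u), (40, y)}

Natural join on F: {(n, a, y, y, 34, 7), (n, a, y, y, 40, 11), (n, a, y, y, 6, 27), (n, m, q, k, 34, 7), (n, m, q, k, 40, 11), (n, m, q, k, 6, 27), (n, q, u, w, 34, 7), (n, q, u, w, 40, 11), (n, q, u, w, 6, 27), (n, r, s, u, 34, 7), (n, r, s, u, 40, 11), (n, r, s, u, 6, 27), (n, s, q, v, 34, 7), (n, s, q, v, 40, 11), (n, s, q, v, 6, 27), (n, v, u, u, 34, 7), (n, v, u, u, 40, 11), (n, v, u, u, 6, 27)}
σ[B > E and G != m]: keep tuples satisfying B > E and G != m → {(n, a, y, y, 34, 7), (n, a, y, y, 40, 11), (n, q, u, w, 34, 7), (n, q, u, w, 40, 11), (n, r, s, u, 34, 7), (n, r, s, u, 40, 11), (n, s, q, v, 34, 7), (n, s, q, v, 40, 11), (n, v, u, u, 34, 7), (n, v, u, u, 40, 11)}
π_{B, A} gives {(34, q), (34, s), (34, u), (34, y), (40, q), (40, s), (40, u), (40, y)} (2 duplicate(s) eliminated).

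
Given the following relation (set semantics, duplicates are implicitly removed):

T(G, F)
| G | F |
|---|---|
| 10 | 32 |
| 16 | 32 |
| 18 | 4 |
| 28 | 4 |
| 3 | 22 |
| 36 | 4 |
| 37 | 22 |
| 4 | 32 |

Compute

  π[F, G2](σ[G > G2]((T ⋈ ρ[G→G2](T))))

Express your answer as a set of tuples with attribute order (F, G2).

ρ[G→G2]: schema becomes (G2, F); tuples unchanged.
Natural join on F: {(10, 32, 10), (10, 32, 16), (10, 32, 4), (16, 32, 10), (16, 32, 16), (16, 32, 4), (18, 4, 18), (18, 4, 28), (18, 4, 36), (28, 4, 18), (28, 4, 28), (28, 4, 36), (3, 22, 3), (3, 22, 37), (36, 4, 18), (36, 4, 28), (36, 4, 36), (37, 22, 3), (37, 22, 37), (4, 32, 10), (4, 32, 16), (4, 32, 4)}
Selection G > G2: {(10, 32, 4), (16, 32, 10), (16, 32, 4), (28, 4, 18), (36, 4, 18), (36, 4, 28), (37, 22, 3)}
π[F, G2]: project onto (F, G2) (2 duplicate(s) eliminated) → {(22, 3), (32, 10), (32, 4), (4, 18), (4, 28)}

{(22, 3), (32, 10), (32, 4), (4, 18), (4, 28)}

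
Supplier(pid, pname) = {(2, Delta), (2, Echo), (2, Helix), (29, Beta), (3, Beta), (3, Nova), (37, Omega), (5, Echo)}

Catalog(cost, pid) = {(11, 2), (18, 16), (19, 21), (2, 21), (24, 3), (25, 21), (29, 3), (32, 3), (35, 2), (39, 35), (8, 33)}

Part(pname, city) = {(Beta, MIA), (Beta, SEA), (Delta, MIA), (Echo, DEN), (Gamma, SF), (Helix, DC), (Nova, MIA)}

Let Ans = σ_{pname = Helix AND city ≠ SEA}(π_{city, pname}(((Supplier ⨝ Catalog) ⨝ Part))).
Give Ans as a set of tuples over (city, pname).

Joining Supplier and Catalog on pid yields {(2, Delta, 11), (2, Delta, 35), (2, Echo, 11), (2, Echo, 35), (2, Helix, 11), (2, Helix, 35), (3, Beta, 24), (3, Beta, 29), (3, Beta, 32), (3, Nova, 24), (3, Nova, 29), (3, Nova, 32)}.
Joining (Supplier ⨝ Catalog) and Part on pname yields {(2, Delta, 11, MIA), (2, Delta, 35, MIA), (2, Echo, 11, DEN), (2, Echo, 35, DEN), (2, Helix, 11, DC), (2, Helix, 35, DC), (3, Beta, 24, MIA), (3, Beta, 24, SEA), (3, Beta, 29, MIA), (3, Beta, 29, SEA), (3, Beta, 32, MIA), (3, Beta, 32, SEA), (3, Nova, 24, MIA), (3, Nova, 29, MIA), (3, Nova, 32, MIA)}.
π_{city, pname} gives {(DC, Helix), (DEN, Echo), (MIA, Beta), (MIA, Delta), (MIA, Nova), (SEA, Beta)} (9 duplicate(s) eliminated).
Selection pname = Helix AND city ≠ SEA: {(DC, Helix)}

{(DC, Helix)}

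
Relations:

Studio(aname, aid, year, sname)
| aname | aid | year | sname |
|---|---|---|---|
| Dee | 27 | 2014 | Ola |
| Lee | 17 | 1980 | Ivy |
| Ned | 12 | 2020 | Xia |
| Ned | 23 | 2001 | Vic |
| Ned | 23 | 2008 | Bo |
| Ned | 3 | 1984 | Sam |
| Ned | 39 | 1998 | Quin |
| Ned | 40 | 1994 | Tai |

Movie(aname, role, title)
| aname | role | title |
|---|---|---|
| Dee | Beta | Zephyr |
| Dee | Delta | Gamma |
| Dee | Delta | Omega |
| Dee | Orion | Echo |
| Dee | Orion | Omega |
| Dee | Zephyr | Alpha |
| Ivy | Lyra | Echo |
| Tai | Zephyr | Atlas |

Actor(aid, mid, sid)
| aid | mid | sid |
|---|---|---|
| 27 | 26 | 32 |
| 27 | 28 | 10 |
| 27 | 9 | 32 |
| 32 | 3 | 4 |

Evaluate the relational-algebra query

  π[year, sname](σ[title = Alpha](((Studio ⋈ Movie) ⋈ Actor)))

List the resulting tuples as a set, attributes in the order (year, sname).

{(2014, Ola)}

Natural join on aname: {(Dee, 27, 2014, Ola, Beta, Zephyr), (Dee, 27, 2014, Ola, Delta, Gamma), (Dee, 27, 2014, Ola, Delta, Omega), (Dee, 27, 2014, Ola, Orion, Echo), (Dee, 27, 2014, Ola, Orion, Omega), (Dee, 27, 2014, Ola, Zephyr, Alpha)}
Natural join on aid: {(Dee, 27, 2014, Ola, Beta, Zephyr, 26, 32), (Dee, 27, 2014, Ola, Beta, Zephyr, 28, 10), (Dee, 27, 2014, Ola, Beta, Zephyr, 9, 32), (Dee, 27, 2014, Ola, Delta, Gamma, 26, 32), (Dee, 27, 2014, Ola, Delta, Gamma, 28, 10), (Dee, 27, 2014, Ola, Delta, Gamma, 9, 32), (Dee, 27, 2014, Ola, Delta, Omega, 26, 32), (Dee, 27, 2014, Ola, Delta, Omega, 28, 10), (Dee, 27, 2014, Ola, Delta, Omega, 9, 32), (Dee, 27, 2014, Ola, Orion, Echo, 26, 32), (Dee, 27, 2014, Ola, Orion, Echo, 28, 10), (Dee, 27, 2014, Ola, Orion, Echo, 9, 32), (Dee, 27, 2014, Ola, Orion, Omega, 26, 32), (Dee, 27, 2014, Ola, Orion, Omega, 28, 10), (Dee, 27, 2014, Ola, Orion, Omega, 9, 32), (Dee, 27, 2014, Ola, Zephyr, Alpha, 26, 32), (Dee, 27, 2014, Ola, Zephyr, Alpha, 28, 10), (Dee, 27, 2014, Ola, Zephyr, Alpha, 9, 32)}
Selection title = Alpha: {(Dee, 27, 2014, Ola, Zephyr, Alpha, 26, 32), (Dee, 27, 2014, Ola, Zephyr, Alpha, 28, 10), (Dee, 27, 2014, Ola, Zephyr, Alpha, 9, 32)}
Projecting to year, sname (2 duplicate(s) eliminated): {(2014, Ola)}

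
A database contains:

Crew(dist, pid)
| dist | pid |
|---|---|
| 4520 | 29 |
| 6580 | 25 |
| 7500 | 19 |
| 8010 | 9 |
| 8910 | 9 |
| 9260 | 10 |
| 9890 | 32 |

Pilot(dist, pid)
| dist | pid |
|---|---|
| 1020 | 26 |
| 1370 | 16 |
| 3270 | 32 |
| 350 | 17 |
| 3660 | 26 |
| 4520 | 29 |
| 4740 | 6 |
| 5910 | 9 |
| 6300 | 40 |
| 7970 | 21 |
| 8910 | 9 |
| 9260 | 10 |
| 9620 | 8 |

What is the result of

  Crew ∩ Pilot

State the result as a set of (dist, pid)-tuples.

{(4520, 29), (8910, 9), (9260, 10)}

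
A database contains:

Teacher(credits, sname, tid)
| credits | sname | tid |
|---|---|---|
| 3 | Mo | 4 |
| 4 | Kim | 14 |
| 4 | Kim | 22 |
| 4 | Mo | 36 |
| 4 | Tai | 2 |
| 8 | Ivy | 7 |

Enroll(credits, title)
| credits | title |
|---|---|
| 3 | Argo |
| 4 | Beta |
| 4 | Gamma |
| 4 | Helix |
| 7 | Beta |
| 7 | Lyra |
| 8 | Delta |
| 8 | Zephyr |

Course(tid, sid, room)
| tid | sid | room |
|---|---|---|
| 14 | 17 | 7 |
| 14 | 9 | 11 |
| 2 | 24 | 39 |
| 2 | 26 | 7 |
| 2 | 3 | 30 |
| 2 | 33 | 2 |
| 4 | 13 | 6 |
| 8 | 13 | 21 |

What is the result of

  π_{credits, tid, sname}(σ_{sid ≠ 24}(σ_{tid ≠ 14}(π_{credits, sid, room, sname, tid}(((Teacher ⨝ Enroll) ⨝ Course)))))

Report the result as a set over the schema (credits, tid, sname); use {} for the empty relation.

Joining Teacher and Enroll on credits yields {(3, Mo, 4, Argo), (4, Kim, 14, Beta), (4, Kim, 14, Gamma), (4, Kim, 14, Helix), (4, Kim, 22, Beta), (4, Kim, 22, Gamma), (4, Kim, 22, Helix), (4, Mo, 36, Beta), (4, Mo, 36, Gamma), (4, Mo, 36, Helix), (4, Tai, 2, Beta), (4, Tai, 2, Gamma), (4, Tai, 2, Helix), (8, Ivy, 7, Delta), (8, Ivy, 7, Zephyr)}.
Joining (Teacher ⨝ Enroll) and Course on tid yields {(3, Mo, 4, Argo, 13, 6), (4, Kim, 14, Beta, 17, 7), (4, Kim, 14, Beta, 9, 11), (4, Kim, 14, Gamma, 17, 7), (4, Kim, 14, Gamma, 9, 11), (4, Kim, 14, Helix, 17, 7), (4, Kim, 14, Helix, 9, 11), (4, Tai, 2, Beta, 24, 39), (4, Tai, 2, Beta, 26, 7), (4, Tai, 2, Beta, 3, 30), (4, Tai, 2, Beta, 33, 2), (4, Tai, 2, Gamma, 24, 39), (4, Tai, 2, Gamma, 26, 7), (4, Tai, 2, Gamma, 3, 30), (4, Tai, 2, Gamma, 33, 2), (4, Tai, 2, Helix, 24, 39), (4, Tai, 2, Helix, 26, 7), (4, Tai, 2, Helix, 3, 30), (4, Tai, 2, Helix, 33, 2)}.
Keep only column(s) credits, sid, room, sname, tid (12 duplicate(s) eliminated): {(3, 13, 6, Mo, 4), (4, 17, 7, Kim, 14), (4, 24, 39, Tai, 2), (4, 26, 7, Tai, 2), (4, 3, 30, Tai, 2), (4, 33, 2, Tai, 2), (4, 9, 11, Kim, 14)}
σ[tid ≠ 14]: keep tuples satisfying tid ≠ 14 → {(3, 13, 6, Mo, 4), (4, 24, 39, Tai, 2), (4, 26, 7, Tai, 2), (4, 3, 30, Tai, 2), (4, 33, 2, Tai, 2)}
σ[sid ≠ 24]: keep tuples satisfying sid ≠ 24 → {(3, 13, 6, Mo, 4), (4, 26, 7, Tai, 2), (4, 3, 30, Tai, 2), (4, 33, 2, Tai, 2)}
Keep only column(s) credits, tid, sname (2 duplicate(s) eliminated): {(3, 4, Mo), (4, 2, Tai)}

{(3, 4, Mo), (4, 2, Tai)}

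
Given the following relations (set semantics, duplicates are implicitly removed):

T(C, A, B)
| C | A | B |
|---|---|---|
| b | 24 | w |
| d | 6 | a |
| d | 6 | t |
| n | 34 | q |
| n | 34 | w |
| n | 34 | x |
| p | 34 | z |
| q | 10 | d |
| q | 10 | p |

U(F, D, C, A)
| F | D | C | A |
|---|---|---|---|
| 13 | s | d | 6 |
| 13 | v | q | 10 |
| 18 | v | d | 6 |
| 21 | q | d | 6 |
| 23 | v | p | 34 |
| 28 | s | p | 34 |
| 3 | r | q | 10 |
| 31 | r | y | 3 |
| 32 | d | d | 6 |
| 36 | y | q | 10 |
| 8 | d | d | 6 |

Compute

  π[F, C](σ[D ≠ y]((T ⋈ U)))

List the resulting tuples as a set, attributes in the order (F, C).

{(13, d), (13, q), (18, d), (21, d), (23, p), (28, p), (3, q), (32, d), (8, d)}

Joining T and U on C, A yields {(d, 6, a, 13, s), (d, 6, a, 18, v), (d, 6, a, 21, q), (d, 6, a, 32, d), (d, 6, a, 8, d), (d, 6, t, 13, s), (d, 6, t, 18, v), (d, 6, t, 21, q), (d, 6, t, 32, d), (d, 6, t, 8, d), (p, 34, z, 23, v), (p, 34, z, 28, s), (q, 10, d, 13, v), (q, 10, d, 3, r), (q, 10, d, 36, y), (q, 10, p, 13, v), (q, 10, p, 3, r), (q, 10, p, 36, y)}.
Filtering on D ≠ y leaves {(d, 6, a, 13, s), (d, 6, a, 18, v), (d, 6, a, 21, q), (d, 6, a, 32, d), (d, 6, a, 8, d), (d, 6, t, 13, s), (d, 6, t, 18, v), (d, 6, t, 21, q), (d, 6, t, 32, d), (d, 6, t, 8, d), (p, 34, z, 23, v), (p, 34, z, 28, s), (q, 10, d, 13, v), (q, 10, d, 3, r), (q, 10, p, 13, v), (q, 10, p, 3, r)}.
π[F, C]: project onto (F, C) (7 duplicate(s) eliminated) → {(13, d), (13, q), (18, d), (21, d), (23, p), (28, p), (3, q), (32, d), (8, d)}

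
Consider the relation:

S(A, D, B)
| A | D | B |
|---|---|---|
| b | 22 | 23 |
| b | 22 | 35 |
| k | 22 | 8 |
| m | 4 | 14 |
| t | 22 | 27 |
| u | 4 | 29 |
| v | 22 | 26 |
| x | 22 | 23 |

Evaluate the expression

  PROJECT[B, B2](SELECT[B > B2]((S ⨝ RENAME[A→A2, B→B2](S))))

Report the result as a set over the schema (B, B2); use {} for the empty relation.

{(23, 8), (26, 23), (26, 8), (27, 23), (27, 26), (27, 8), (29, 14), (35, 23), (35, 26), (35, 27), (35, 8)}

ρ[A→A2, B→B2]: schema becomes (A2, D, B2); tuples unchanged.
S ⋈ RENAME[A→A2, B→B2](S) (natural join on D): {(b, 22, 23, b, 23), (b, 22, 23, b, 35), (b, 22, 23, k, 8), (b, 22, 23, t, 27), (b, 22, 23, v, 26), (b, 22, 23, x, 23), (b, 22, 35, b, 23), (b, 22, 35, b, 35), (b, 22, 35, k, 8), (b, 22, 35, t, 27), (b, 22, 35, v, 26), (b, 22, 35, x, 23), (k, 22, 8, b, 23), (k, 22, 8, b, 35), (k, 22, 8, k, 8), (k, 22, 8, t, 27), (k, 22, 8, v, 26), (k, 22, 8, x, 23), (m, 4, 14, m, 14), (m, 4, 14, u, 29), (t, 22, 27, b, 23), (t, 22, 27, b, 35), (t, 22, 27, k, 8), (t, 22, 27, t, 27), (t, 22, 27, v, 26), (t, 22, 27, x, 23), (u, 4, 29, m, 14), (u, 4, 29, u, 29), (v, 22, 26, b, 23), (v, 22, 26, b, 35), (v, 22, 26, k, 8), (v, 22, 26, t, 27), (v, 22, 26, v, 26), (v, 22, 26, x, 23), (x, 22, 23, b, 23), (x, 22, 23, b, 35), (x, 22, 23, k, 8), (x, 22, 23, t, 27), (x, 22, 23, v, 26), (x, 22, 23, x, 23)}
Filtering on B > B2 leaves {(b, 22, 23, k, 8), (b, 22, 35, b, 23), (b, 22, 35, k, 8), (b, 22, 35, t, 27), (b, 22, 35, v, 26), (b, 22, 35, x, 23), (t, 22, 27, b, 23), (t, 22, 27, k, 8), (t, 22, 27, v, 26), (t, 22, 27, x, 23), (u, 4, 29, m, 14), (v, 22, 26, b, 23), (v, 22, 26, k, 8), (v, 22, 26, x, 23), (x, 22, 23, k, 8)}.
π[B, B2]: project onto (B, B2) (4 duplicate(s) eliminated) → {(23, 8), (26, 23), (26, 8), (27, 23), (27, 26), (27, 8), (29, 14), (35, 23), (35, 26), (35, 27), (35, 8)}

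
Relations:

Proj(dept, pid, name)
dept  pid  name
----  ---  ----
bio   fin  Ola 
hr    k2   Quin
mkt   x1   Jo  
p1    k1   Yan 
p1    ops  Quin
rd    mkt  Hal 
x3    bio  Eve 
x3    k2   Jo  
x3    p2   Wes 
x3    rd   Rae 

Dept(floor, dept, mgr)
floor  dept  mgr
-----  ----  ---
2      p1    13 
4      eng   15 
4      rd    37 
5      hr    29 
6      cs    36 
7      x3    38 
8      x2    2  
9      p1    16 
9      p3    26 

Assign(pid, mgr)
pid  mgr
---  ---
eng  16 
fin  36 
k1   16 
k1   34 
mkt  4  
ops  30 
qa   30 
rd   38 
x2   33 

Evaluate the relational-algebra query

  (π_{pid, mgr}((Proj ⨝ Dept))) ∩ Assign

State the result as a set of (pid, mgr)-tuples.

{(k1, 16), (rd, 38)}

Proj ⋈ Dept (natural join on dept): {(hr, k2, Quin, 5, 29), (p1, k1, Yan, 2, 13), (p1, k1, Yan, 9, 16), (p1, ops, Quin, 2, 13), (p1, ops, Quin, 9, 16), (rd, mkt, Hal, 4, 37), (x3, bio, Eve, 7, 38), (x3, k2, Jo, 7, 38), (x3, p2, Wes, 7, 38), (x3, rd, Rae, 7, 38)}
π_{pid, mgr} gives {(bio, 38), (k1, 13), (k1, 16), (k2, 29), (k2, 38), (mkt, 37), (ops, 13), (ops, 16), (p2, 38), (rd, 38)}.
Set intersection of the two operands is {(k1, 16), (rd, 38)}.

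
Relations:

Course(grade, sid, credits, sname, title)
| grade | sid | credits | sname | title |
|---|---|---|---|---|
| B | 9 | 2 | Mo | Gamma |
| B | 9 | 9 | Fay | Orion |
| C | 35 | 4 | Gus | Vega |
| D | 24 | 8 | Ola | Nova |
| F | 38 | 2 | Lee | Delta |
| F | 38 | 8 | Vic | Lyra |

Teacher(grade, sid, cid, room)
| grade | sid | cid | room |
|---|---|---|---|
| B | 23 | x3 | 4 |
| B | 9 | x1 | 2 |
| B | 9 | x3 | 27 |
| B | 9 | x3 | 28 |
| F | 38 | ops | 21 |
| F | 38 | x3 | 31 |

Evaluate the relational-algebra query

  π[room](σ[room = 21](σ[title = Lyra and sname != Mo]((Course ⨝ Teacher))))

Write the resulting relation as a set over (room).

{21}

Joining Course and Teacher on grade, sid yields {(B, 9, 2, Mo, Gamma, x1, 2), (B, 9, 2, Mo, Gamma, x3, 27), (B, 9, 2, Mo, Gamma, x3, 28), (B, 9, 9, Fay, Orion, x1, 2), (B, 9, 9, Fay, Orion, x3, 27), (B, 9, 9, Fay, Orion, x3, 28), (F, 38, 2, Lee, Delta, ops, 21), (F, 38, 2, Lee, Delta, x3, 31), (F, 38, 8, Vic, Lyra, ops, 21), (F, 38, 8, Vic, Lyra, x3, 31)}.
σ[title = Lyra and sname != Mo]: keep tuples satisfying title = Lyra and sname != Mo → {(F, 38, 8, Vic, Lyra, ops, 21), (F, 38, 8, Vic, Lyra, x3, 31)}
σ[room = 21]: keep tuples satisfying room = 21 → {(F, 38, 8, Vic, Lyra, ops, 21)}
π_{room} gives {21}.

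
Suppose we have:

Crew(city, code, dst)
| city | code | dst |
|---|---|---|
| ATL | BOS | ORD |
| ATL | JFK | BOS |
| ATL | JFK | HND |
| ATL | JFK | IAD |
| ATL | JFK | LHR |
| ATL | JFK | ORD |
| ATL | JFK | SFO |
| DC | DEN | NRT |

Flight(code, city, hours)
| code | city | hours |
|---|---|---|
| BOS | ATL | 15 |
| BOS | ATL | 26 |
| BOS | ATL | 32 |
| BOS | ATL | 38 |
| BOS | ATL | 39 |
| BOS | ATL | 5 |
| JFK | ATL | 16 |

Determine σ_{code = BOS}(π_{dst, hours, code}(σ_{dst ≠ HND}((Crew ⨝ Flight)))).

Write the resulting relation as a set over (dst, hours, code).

{(ORD, 15, BOS), (ORD, 26, BOS), (ORD, 32, BOS), (ORD, 38, BOS), (ORD, 39, BOS), (ORD, 5, BOS)}

Joining Crew and Flight on city, code yields {(ATL, BOS, ORD, 15), (ATL, BOS, ORD, 26), (ATL, BOS, ORD, 32), (ATL, BOS, ORD, 38), (ATL, BOS, ORD, 39), (ATL, BOS, ORD, 5), (ATL, JFK, BOS, 16), (ATL, JFK, HND, 16), (ATL, JFK, IAD, 16), (ATL, JFK, LHR, 16), (ATL, JFK, ORD, 16), (ATL, JFK, SFO, 16)}.
Filtering on dst ≠ HND leaves {(ATL, BOS, ORD, 15), (ATL, BOS, ORD, 26), (ATL, BOS, ORD, 32), (ATL, BOS, ORD, 38), (ATL, BOS, ORD, 39), (ATL, BOS, ORD, 5), (ATL, JFK, BOS, 16), (ATL, JFK, IAD, 16), (ATL, JFK, LHR, 16), (ATL, JFK, ORD, 16), (ATL, JFK, SFO, 16)}.
π[dst, hours, code]: project onto (dst, hours, code) → {(BOS, 16, JFK), (IAD, 16, JFK), (LHR, 16, JFK), (ORD, 15, BOS), (ORD, 16, JFK), (ORD, 26, BOS), (ORD, 32, BOS), (ORD, 38, BOS), (ORD, 39, BOS), (ORD, 5, BOS), (SFO, 16, JFK)}
Filtering on code = BOS leaves {(ORD, 15, BOS), (ORD, 26, BOS), (ORD, 32, BOS), (ORD, 38, BOS), (ORD, 39, BOS), (ORD, 5, BOS)}.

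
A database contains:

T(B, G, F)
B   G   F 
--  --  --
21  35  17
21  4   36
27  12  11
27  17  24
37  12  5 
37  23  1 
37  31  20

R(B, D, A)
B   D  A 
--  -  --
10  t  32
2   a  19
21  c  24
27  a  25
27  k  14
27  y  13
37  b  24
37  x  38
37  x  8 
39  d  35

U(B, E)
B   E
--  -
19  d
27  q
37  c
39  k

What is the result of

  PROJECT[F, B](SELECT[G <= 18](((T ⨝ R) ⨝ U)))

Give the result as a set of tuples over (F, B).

Joining T and R on B yields {(21, 35, 17, c, 24), (21, 4, 36, c, 24), (27, 12, 11, a, 25), (27, 12, 11, k, 14), (27, 12, 11, y, 13), (27, 17, 24, a, 25), (27, 17, 24, k, 14), (27, 17, 24, y, 13), (37, 12, 5, b, 24), (37, 12, 5, x, 38), (37, 12, 5, x, 8), (37, 23, 1, b, 24), (37, 23, 1, x, 38), (37, 23, 1, x, 8), (37, 31, 20, b, 24), (37, 31, 20, x, 38), (37, 31, 20, x, 8)}.
Joining (T ⨝ R) and U on B yields {(27, 12, 11, a, 25, q), (27, 12, 11, k, 14, q), (27, 12, 11, y, 13, q), (27, 17, 24, a, 25, q), (27, 17, 24, k, 14, q), (27, 17, 24, y, 13, q), (37, 12, 5, b, 24, c), (37, 12, 5, x, 38, c), (37, 12, 5, x, 8, c), (37, 23, 1, b, 24, c), (37, 23, 1, x, 38, c), (37, 23, 1, x, 8, c), (37, 31, 20, b, 24, c), (37, 31, 20, x, 38, c), (37, 31, 20, x, 8, c)}.
Selection G <= 18: {(27, 12, 11, a, 25, q), (27, 12, 11, k, 14, q), (27, 12, 11, y, 13, q), (27, 17, 24, a, 25, q), (27, 17, 24, k, 14, q), (27, 17, 24, y, 13, q), (37, 12, 5, b, 24, c), (37, 12, 5, x, 38, c), (37, 12, 5, x, 8, c)}
Keep only column(s) F, B (6 duplicate(s) eliminated): {(11, 27), (24, 27), (5, 37)}

{(11, 27), (24, 27), (5, 37)}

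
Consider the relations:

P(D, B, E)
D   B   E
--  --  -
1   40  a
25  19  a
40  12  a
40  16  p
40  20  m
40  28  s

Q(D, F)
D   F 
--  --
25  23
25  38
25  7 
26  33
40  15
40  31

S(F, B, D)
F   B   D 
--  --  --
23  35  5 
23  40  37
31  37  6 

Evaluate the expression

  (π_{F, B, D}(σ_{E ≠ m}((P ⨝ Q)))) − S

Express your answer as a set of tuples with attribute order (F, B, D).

{(15, 12, 40), (15, 16, 40), (15, 28, 40), (23, 19, 25), (31, 12, 40), (31, 16, 40), (31, 28, 40), (38, 19, 25), (7, 19, 25)}

Joining P and Q on D yields {(25, 19, a, 23), (25, 19, a, 38), (25, 19, a, 7), (40, 12, a, 15), (40, 12, a, 31), (40, 16, p, 15), (40, 16, p, 31), (40, 20, m, 15), (40, 20, m, 31), (40, 28, s, 15), (40, 28, s, 31)}.
Apply σ_{E ≠ m}; surviving tuples: {(25, 19, a, 23), (25, 19, a, 38), (25, 19, a, 7), (40, 12, a, 15), (40, 12, a, 31), (40, 16, p, 15), (40, 16, p, 31), (40, 28, s, 15), (40, 28, s, 31)}
π[F, B, D]: project onto (F, B, D) → {(15, 12, 40), (15, 16, 40), (15, 28, 40), (23, 19, 25), (31, 12, 40), (31, 16, 40), (31, 28, 40), (38, 19, 25), (7, 19, 25)}
Difference: {(15, 12, 40), (15, 16, 40), (15, 28, 40), (23, 19, 25), (31, 12, 40), (31, 16, 40), (31, 28, 40), (38, 19, 25), (7, 19, 25)} with {(23, 35, 5), (23, 40, 37), (31, 37, 6)} → {(15, 12, 40), (15, 16, 40), (15, 28, 40), (23, 19, 25), (31, 12, 40), (31, 16, 40), (31, 28, 40), (38, 19, 25), (7, 19, 25)}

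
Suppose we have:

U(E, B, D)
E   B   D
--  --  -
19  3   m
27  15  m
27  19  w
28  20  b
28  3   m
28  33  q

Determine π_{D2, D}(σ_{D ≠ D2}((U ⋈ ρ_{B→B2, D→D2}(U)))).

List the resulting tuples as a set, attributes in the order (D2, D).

{(b, m), (b, q), (m, b), (m, q), (m, w), (q, b), (q, m), (w, m)}

ρ[B→B2, D→D2]: schema becomes (E, B2, D2); tuples unchanged.
Natural join on E: {(19, 3, m, 3, m), (27, 15, m, 15, m), (27, 15, m, 19, w), (27, 19, w, 15, m), (27, 19, w, 19, w), (28, 20, b, 20, b), (28, 20, b, 3, m), (28, 20, b, 33, q), (28, 3, m, 20, b), (28, 3, m, 3, m), (28, 3, m, 33, q), (28, 33, q, 20, b), (28, 33, q, 3, m), (28, 33, q, 33, q)}
Apply σ_{D ≠ D2}; surviving tuples: {(27, 15, m, 19, w), (27, 19, w, 15, m), (28, 20, b, 3, m), (28, 20, b, 33, q), (28, 3, m, 20, b), (28, 3, m, 33, q), (28, 33, q, 20, b), (28, 33, q, 3, m)}
π_{D2, D} gives {(b, m), (b, q), (m, b), (m, q), (m, w), (q, b), (q, m), (w, m)}.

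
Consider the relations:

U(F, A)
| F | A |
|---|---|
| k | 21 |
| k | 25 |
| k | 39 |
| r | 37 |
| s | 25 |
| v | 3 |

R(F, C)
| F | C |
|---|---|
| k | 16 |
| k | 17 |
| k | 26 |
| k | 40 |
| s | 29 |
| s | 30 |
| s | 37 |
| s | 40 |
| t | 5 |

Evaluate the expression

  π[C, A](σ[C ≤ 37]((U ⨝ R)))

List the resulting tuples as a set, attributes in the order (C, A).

Joining U and R on F yields {(k, 21, 16), (k, 21, 17), (k, 21, 26), (k, 21, 40), (k, 25, 16), (k, 25, 17), (k, 25, 26), (k, 25, 40), (k, 39, 16), (k, 39, 17), (k, 39, 26), (k, 39, 40), (s, 25, 29), (s, 25, 30), (s, 25, 37), (s, 25, 40)}.
σ[C ≤ 37]: keep tuples satisfying C ≤ 37 → {(k, 21, 16), (k, 21, 17), (k, 21, 26), (k, 25, 16), (k, 25, 17), (k, 25, 26), (k, 39, 16), (k, 39, 17), (k, 39, 26), (s, 25, 29), (s, 25, 30), (s, 25, 37)}
Projecting to C, A: {(16, 21), (16, 25), (16, 39), (17, 21), (17, 25), (17, 39), (26, 21), (26, 25), (26, 39), (29, 25), (30, 25), (37, 25)}

{(16, 21), (16, 25), (16, 39), (17, 21), (17, 25), (17, 39), (26, 21), (26, 25), (26, 39), (29, 25), (30, 25), (37, 25)}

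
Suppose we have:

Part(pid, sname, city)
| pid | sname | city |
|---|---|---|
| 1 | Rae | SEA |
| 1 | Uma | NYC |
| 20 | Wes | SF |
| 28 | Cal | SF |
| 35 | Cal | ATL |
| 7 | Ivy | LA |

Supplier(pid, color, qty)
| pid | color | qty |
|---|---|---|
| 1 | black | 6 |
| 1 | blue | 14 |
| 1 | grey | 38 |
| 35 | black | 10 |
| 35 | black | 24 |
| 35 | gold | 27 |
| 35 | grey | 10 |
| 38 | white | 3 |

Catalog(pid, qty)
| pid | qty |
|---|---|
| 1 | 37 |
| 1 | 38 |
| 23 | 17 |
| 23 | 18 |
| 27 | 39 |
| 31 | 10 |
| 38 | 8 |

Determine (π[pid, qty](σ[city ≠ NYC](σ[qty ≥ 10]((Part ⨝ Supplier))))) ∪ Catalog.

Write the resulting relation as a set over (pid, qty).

Part ⋈ Supplier (natural join on pid): {(1, Rae, SEA, black, 6), (1, Rae, SEA, blue, 14), (1, Rae, SEA, grey, 38), (1, Uma, NYC, black, 6), (1, Uma, NYC, blue, 14), (1, Uma, NYC, grey, 38), (35, Cal, ATL, black, 10), (35, Cal, ATL, black, 24), (35, Cal, ATL, gold, 27), (35, Cal, ATL, grey, 10)}
Apply σ_{qty ≥ 10}; surviving tuples: {(1, Rae, SEA, blue, 14), (1, Rae, SEA, grey, 38), (1, Uma, NYC, blue, 14), (1, Uma, NYC, grey, 38), (35, Cal, ATL, black, 10), (35, Cal, ATL, black, 24), (35, Cal, ATL, gold, 27), (35, Cal, ATL, grey, 10)}
Apply σ_{city ≠ NYC}; surviving tuples: {(1, Rae, SEA, blue, 14), (1, Rae, SEA, grey, 38), (35, Cal, ATL, black, 10), (35, Cal, ATL, black, 24), (35, Cal, ATL, gold, 27), (35, Cal, ATL, grey, 10)}
π_{pid, qty} gives {(1, 14), (1, 38), (35, 10), (35, 24), (35, 27)} (1 duplicate(s) eliminated).
Union: {(1, 14), (1, 38), (35, 10), (35, 24), (35, 27)} with {(1, 37), (1, 38), (23, 17), (23, 18), (27, 39), (31, 10), (38, 8)} → {(1, 14), (1, 37), (1, 38), (23, 17), (23, 18), (27, 39), (31, 10), (35, 10), (35, 24), (35, 27), (38, 8)}

{(1, 14), (1, 37), (1, 38), (23, 17), (23, 18), (27, 39), (31, 10), (35, 10), (35, 24), (35, 27), (38, 8)}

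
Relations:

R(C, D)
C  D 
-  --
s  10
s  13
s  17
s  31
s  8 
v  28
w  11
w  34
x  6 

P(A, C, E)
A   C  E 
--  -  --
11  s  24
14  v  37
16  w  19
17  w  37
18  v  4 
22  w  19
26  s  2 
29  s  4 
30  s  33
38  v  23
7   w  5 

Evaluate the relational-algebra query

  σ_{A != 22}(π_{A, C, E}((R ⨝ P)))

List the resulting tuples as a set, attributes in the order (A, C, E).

{(11, s, 24), (14, v, 37), (16, w, 19), (17, w, 37), (18, v, 4), (26, s, 2), (29, s, 4), (30, s, 33), (38, v, 23), (7, w, 5)}

R ⋈ P (natural join on C): {(s, 10, 11, 24), (s, 10, 26, 2), (s, 10, 29, 4), (s, 10, 30, 33), (s, 13, 11, 24), (s, 13, 26, 2), (s, 13, 29, 4), (s, 13, 30, 33), (s, 17, 11, 24), (s, 17, 26, 2), (s, 17, 29, 4), (s, 17, 30, 33), (s, 31, 11, 24), (s, 31, 26, 2), (s, 31, 29, 4), (s, 31, 30, 33), (s, 8, 11, 24), (s, 8, 26, 2), (s, 8, 29, 4), (s, 8, 30, 33), (v, 28, 14, 37), (v, 28, 18, 4), (v, 28, 38, 23), (w, 11, 16, 19), (w, 11, 17, 37), (w, 11, 22, 19), (w, 11, 7, 5), (w, 34, 16, 19), (w, 34, 17, 37), (w, 34, 22, 19), (w, 34, 7, 5)}
Projecting to A, C, E (20 duplicate(s) eliminated): {(11, s, 24), (14, v, 37), (16, w, 19), (17, w, 37), (18, v, 4), (22, w, 19), (26, s, 2), (29, s, 4), (30, s, 33), (38, v, 23), (7, w, 5)}
Selection A != 22: {(11, s, 24), (14, v, 37), (16, w, 19), (17, w, 37), (18, v, 4), (26, s, 2), (29, s, 4), (30, s, 33), (38, v, 23), (7, w, 5)}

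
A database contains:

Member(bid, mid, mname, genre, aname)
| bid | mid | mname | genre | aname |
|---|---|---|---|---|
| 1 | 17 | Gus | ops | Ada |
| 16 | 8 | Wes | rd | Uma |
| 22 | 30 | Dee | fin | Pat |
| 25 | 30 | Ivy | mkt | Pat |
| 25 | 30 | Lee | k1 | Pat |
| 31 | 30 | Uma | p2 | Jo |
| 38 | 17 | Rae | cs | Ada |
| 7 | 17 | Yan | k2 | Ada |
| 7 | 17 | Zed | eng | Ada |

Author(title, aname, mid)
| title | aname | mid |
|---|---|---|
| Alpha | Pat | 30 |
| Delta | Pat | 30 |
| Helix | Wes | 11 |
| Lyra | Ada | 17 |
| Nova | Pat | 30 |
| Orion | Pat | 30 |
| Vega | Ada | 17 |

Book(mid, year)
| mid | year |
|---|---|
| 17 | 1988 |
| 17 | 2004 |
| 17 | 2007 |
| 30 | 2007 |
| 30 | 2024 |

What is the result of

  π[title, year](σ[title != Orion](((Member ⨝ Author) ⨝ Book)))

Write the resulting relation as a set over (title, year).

Member ⋈ Author (natural join on mid, aname): {(1, 17, Gus, ops, Ada, Lyra), (1, 17, Gus, ops, Ada, Vega), (22, 30, Dee, fin, Pat, Alpha), (22, 30, Dee, fin, Pat, Delta), (22, 30, Dee, fin, Pat, Nova), (22, 30, Dee, fin, Pat, Orion), (25, 30, Ivy, mkt, Pat, Alpha), (25, 30, Ivy, mkt, Pat, Delta), (25, 30, Ivy, mkt, Pat, Nova), (25, 30, Ivy, mkt, Pat, Orion), (25, 30, Lee, k1, Pat, Alpha), (25, 30, Lee, k1, Pat, Delta), (25, 30, Lee, k1, Pat, Nova), (25, 30, Lee, k1, Pat, Orion), (38, 17, Rae, cs, Ada, Lyra), (38, 17, Rae, cs, Ada, Vega), (7, 17, Yan, k2, Ada, Lyra), (7, 17, Yan, k2, Ada, Vega), (7, 17, Zed, eng, Ada, Lyra), (7, 17, Zed, eng, Ada, Vega)}
(Member ⨝ Author) ⋈ Book (natural join on mid): {(1, 17, Gus, ops, Ada, Lyra, 1988), (1, 17, Gus, ops, Ada, Lyra, 2004), (1, 17, Gus, ops, Ada, Lyra, 2007), (1, 17, Gus, ops, Ada, Vega, 1988), (1, 17, Gus, ops, Ada, Vega, 2004), (1, 17, Gus, ops, Ada, Vega, 2007), (22, 30, Dee, fin, Pat, Alpha, 2007), (22, 30, Dee, fin, Pat, Alpha, 2024), (22, 30, Dee, fin, Pat, Delta, 2007), (22, 30, Dee, fin, Pat, Delta, 2024), (22, 30, Dee, fin, Pat, Nova, 2007), (22, 30, Dee, fin, Pat, Nova, 2024), (22, 30, Dee, fin, Pat, Orion, 2007), (22, 30, Dee, fin, Pat, Orion, 2024), (25, 30, Ivy, mkt, Pat, Alpha, 2007), (25, 30, Ivy, mkt, Pat, Alpha, 2024), (25, 30, Ivy, mkt, Pat, Delta, 2007), (25, 30, Ivy, mkt, Pat, Delta, 2024), (25, 30, Ivy, mkt, Pat, Nova, 2007), (25, 30, Ivy, mkt, Pat, Nova, 2024), (25, 30, Ivy, mkt, Pat, Orion, 2007), (25, 30, Ivy, mkt, Pat, Orion, 2024), (25, 30, Lee, k1, Pat, Alpha, 2007), (25, 30, Lee, k1, Pat, Alpha, 2024), (25, 30, Lee, k1, Pat, Delta, 2007), (25, 30, Lee, k1, Pat, Delta, 2024), (25, 30, Lee, k1, Pat, Nova, 2007), (25, 30, Lee, k1, Pat, Nova, 2024), (25, 30, Lee, k1, Pat, Orion, 2007), (25, 30, Lee, k1, Pat, Orion, 2024), (38, 17, Rae, cs, Ada, Lyra, 1988), (38, 17, Rae, cs, Ada, Lyra, 2004), (38, 17, Rae, cs, Ada, Lyra, 2007), (38, 17, Rae, cs, Ada, Vega, 1988), (38, 17, Rae, cs, Ada, Vega, 2004), (38, 17, Rae, cs, Ada, Vega, 2007), (7, 17, Yan, k2, Ada, Lyra, 1988), (7, 17, Yan, k2, Ada, Lyra, 2004), (7, 17, Yan, k2, Ada, Lyra, 2007), (7, 17, Yan, k2, Ada, Vega, 1988), (7, 17, Yan, k2, Ada, Vega, 2004), (7, 17, Yan, k2, Ada, Vega, 2007), (7, 17, Zed, eng, Ada, Lyra, 1988), (7, 17, Zed, eng, Ada, Lyra, 2004), (7, 17, Zed, eng, Ada, Lyra, 2007), (7, 17, Zed, eng, Ada, Vega, 1988), (7, 17, Zed, eng, Ada, Vega, 2004), (7, 17, Zed, eng, Ada, Vega, 2007)}
Apply σ_{title != Orion}; surviving tuples: {(1, 17, Gus, ops, Ada, Lyra, 1988), (1, 17, Gus, ops, Ada, Lyra, 2004), (1, 17, Gus, ops, Ada, Lyra, 2007), (1, 17, Gus, ops, Ada, Vega, 1988), (1, 17, Gus, ops, Ada, Vega, 2004), (1, 17, Gus, ops, Ada, Vega, 2007), (22, 30, Dee, fin, Pat, Alpha, 2007), (22, 30, Dee, fin, Pat, Alpha, 2024), (22, 30, Dee, fin, Pat, Delta, 2007), (22, 30, Dee, fin, Pat, Delta, 2024), (22, 30, Dee, fin, Pat, Nova, 2007), (22, 30, Dee, fin, Pat, Nova, 2024), (25, 30, Ivy, mkt, Pat, Alpha, 2007), (25, 30, Ivy, mkt, Pat, Alpha, 2024), (25, 30, Ivy, mkt, Pat, Delta, 2007), (25, 30, Ivy, mkt, Pat, Delta, 2024), (25, 30, Ivy, mkt, Pat, Nova, 2007), (25, 30, Ivy, mkt, Pat, Nova, 2024), (25, 30, Lee, k1, Pat, Alpha, 2007), (25, 30, Lee, k1, Pat, Alpha, 2024), (25, 30, Lee, k1, Pat, Delta, 2007), (25, 30, Lee, k1, Pat, Delta, 2024), (25, 30, Lee, k1, Pat, Nova, 2007), (25, 30, Lee, k1, Pat, Nova, 2024), (38, 17, Rae, cs, Ada, Lyra, 1988), (38, 17, Rae, cs, Ada, Lyra, 2004), (38, 17, Rae, cs, Ada, Lyra, 2007), (38, 17, Rae, cs, Ada, Vega, 1988), (38, 17, Rae, cs, Ada, Vega, 2004), (38, 17, Rae, cs, Ada, Vega, 2007), (7, 17, Yan, k2, Ada, Lyra, 1988), (7, 17, Yan, k2, Ada, Lyra, 2004), (7, 17, Yan, k2, Ada, Lyra, 2007), (7, 17, Yan, k2, Ada, Vega, 1988), (7, 17, Yan, k2, Ada, Vega, 2004), (7, 17, Yan, k2, Ada, Vega, 2007), (7, 17, Zed, eng, Ada, Lyra, 1988), (7, 17, Zed, eng, Ada, Lyra, 2004), (7, 17, Zed, eng, Ada, Lyra, 2007), (7, 17, Zed, eng, Ada, Vega, 1988), (7, 17, Zed, eng, Ada, Vega, 2004), (7, 17, Zed, eng, Ada, Vega, 2007)}
π[title, year]: project onto (title, year) (30 duplicate(s) eliminated) → {(Alpha, 2007), (Alpha, 2024), (Delta, 2007), (Delta, 2024), (Lyra, 1988), (Lyra, 2004), (Lyra, 2007), (Nova, 2007), (Nova, 2024), (Vega, 1988), (Vega, 2004), (Vega, 2007)}

{(Alpha, 2007), (Alpha, 2024), (Delta, 2007), (Delta, 2024), (Lyra, 1988), (Lyra, 2004), (Lyra, 2007), (Nova, 2007), (Nova, 2024), (Vega, 1988), (Vega, 2004), (Vega, 2007)}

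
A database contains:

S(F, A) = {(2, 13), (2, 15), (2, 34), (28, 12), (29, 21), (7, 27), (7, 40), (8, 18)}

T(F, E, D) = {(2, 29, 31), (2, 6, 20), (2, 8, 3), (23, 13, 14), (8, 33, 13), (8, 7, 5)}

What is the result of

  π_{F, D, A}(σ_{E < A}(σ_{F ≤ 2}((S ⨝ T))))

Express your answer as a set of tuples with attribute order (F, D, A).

{(2, 20, 13), (2, 20, 15), (2, 20, 34), (2, 3, 13), (2, 3, 15), (2, 3, 34), (2, 31, 34)}

S ⋈ T (natural join on F): {(2, 13, 29, 31), (2, 13, 6, 20), (2, 13, 8, 3), (2, 15, 29, 31), (2, 15, 6, 20), (2, 15, 8, 3), (2, 34, 29, 31), (2, 34, 6, 20), (2, 34, 8, 3), (8, 18, 33, 13), (8, 18, 7, 5)}
Filtering on F ≤ 2 leaves {(2, 13, 29, 31), (2, 13, 6, 20), (2, 13, 8, 3), (2, 15, 29, 31), (2, 15, 6, 20), (2, 15, 8, 3), (2, 34, 29, 31), (2, 34, 6, 20), (2, 34, 8, 3)}.
Filtering on E < A leaves {(2, 13, 6, 20), (2, 13, 8, 3), (2, 15, 6, 20), (2, 15, 8, 3), (2, 34, 29, 31), (2, 34, 6, 20), (2, 34, 8, 3)}.
π_{F, D, A} gives {(2, 20, 13), (2, 20, 15), (2, 20, 34), (2, 3, 13), (2, 3, 15), (2, 3, 34), (2, 31, 34)}.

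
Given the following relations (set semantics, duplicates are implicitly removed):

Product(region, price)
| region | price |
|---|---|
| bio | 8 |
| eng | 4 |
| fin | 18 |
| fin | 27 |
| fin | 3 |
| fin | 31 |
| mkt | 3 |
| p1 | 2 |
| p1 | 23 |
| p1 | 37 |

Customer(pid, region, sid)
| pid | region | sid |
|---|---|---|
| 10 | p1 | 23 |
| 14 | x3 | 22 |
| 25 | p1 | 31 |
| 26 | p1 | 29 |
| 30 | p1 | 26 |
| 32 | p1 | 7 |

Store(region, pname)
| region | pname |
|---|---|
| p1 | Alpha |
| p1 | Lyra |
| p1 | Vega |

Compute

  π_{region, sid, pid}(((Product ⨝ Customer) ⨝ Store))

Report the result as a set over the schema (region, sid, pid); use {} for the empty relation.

Product ⋈ Customer (natural join on region): {(p1, 2, 10, 23), (p1, 2, 25, 31), (p1, 2, 26, 29), (p1, 2, 30, 26), (p1, 2, 32, 7), (p1, 23, 10, 23), (p1, 23, 25, 31), (p1, 23, 26, 29), (p1, 23, 30, 26), (p1, 23, 32, 7), (p1, 37, 10, 23), (p1, 37, 25, 31), (p1, 37, 26, 29), (p1, 37, 30, 26), (p1, 37, 32, 7)}
(Product ⨝ Customer) ⋈ Store (natural join on region): {(p1, 2, 10, 23, Alpha), (p1, 2, 10, 23, Lyra), (p1, 2, 10, 23, Vega), (p1, 2, 25, 31, Alpha), (p1, 2, 25, 31, Lyra), (p1, 2, 25, 31, Vega), (p1, 2, 26, 29, Alpha), (p1, 2, 26, 29, Lyra), (p1, 2, 26, 29, Vega), (p1, 2, 30, 26, Alpha), (p1, 2, 30, 26, Lyra), (p1, 2, 30, 26, Vega), (p1, 2, 32, 7, Alpha), (p1, 2, 32, 7, Lyra), (p1, 2, 32, 7, Vega), (p1, 23, 10, 23, Alpha), (p1, 23, 10, 23, Lyra), (p1, 23, 10, 23, Vega), (p1, 23, 25, 31, Alpha), (p1, 23, 25, 31, Lyra), (p1, 23, 25, 31, Vega), (p1, 23, 26, 29, Alpha), (p1, 23, 26, 29, Lyra), (p1, 23, 26, 29, Vega), (p1, 23, 30, 26, Alpha), (p1, 23, 30, 26, Lyra), (p1, 23, 30, 26, Vega), (p1, 23, 32, 7, Alpha), (p1, 23, 32, 7, Lyra), (p1, 23, 32, 7, Vega), (p1, 37, 10, 23, Alpha), (p1, 37, 10, 23, Lyra), (p1, 37, 10, 23, Vega), (p1, 37, 25, 31, Alpha), (p1, 37, 25, 31, Lyra), (p1, 37, 25, 31, Vega), (p1, 37, 26, 29, Alpha), (p1, 37, 26, 29, Lyra), (p1, 37, 26, 29, Vega), (p1, 37, 30, 26, Alpha), (p1, 37, 30, 26, Lyra), (p1, 37, 30, 26, Vega), (p1, 37, 32, 7, Alpha), (p1, 37, 32, 7, Lyra), (p1, 37, 32, 7, Vega)}
Projecting to region, sid, pid (40 duplicate(s) eliminated): {(p1, 23, 10), (p1, 26, 30), (p1, 29, 26), (p1, 31, 25), (p1, 7, 32)}

{(p1, 23, 10), (p1, 26, 30), (p1, 29, 26), (p1, 31, 25), (p1, 7, 32)}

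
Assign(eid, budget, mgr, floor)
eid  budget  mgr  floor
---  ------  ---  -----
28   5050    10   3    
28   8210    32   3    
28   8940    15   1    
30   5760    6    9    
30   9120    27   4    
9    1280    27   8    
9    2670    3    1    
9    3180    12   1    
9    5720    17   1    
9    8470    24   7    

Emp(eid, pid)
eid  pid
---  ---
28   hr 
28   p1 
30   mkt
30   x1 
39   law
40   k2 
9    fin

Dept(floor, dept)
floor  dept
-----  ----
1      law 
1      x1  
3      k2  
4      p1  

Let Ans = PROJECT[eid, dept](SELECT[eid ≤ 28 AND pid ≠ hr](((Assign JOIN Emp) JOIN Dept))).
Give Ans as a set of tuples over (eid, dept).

{(28, k2), (28, law), (28, x1), (9, law), (9, x1)}

Assign ⋈ Emp (natural join on eid): {(28, 5050, 10, 3, hr), (28, 5050, 10, 3, p1), (28, 8210, 32, 3, hr), (28, 8210, 32, 3, p1), (28, 8940, 15, 1, hr), (28, 8940, 15, 1, p1), (30, 5760, 6, 9, mkt), (30, 5760, 6, 9, x1), (30, 9120, 27, 4, mkt), (30, 9120, 27, 4, x1), (9, 1280, 27, 8, fin), (9, 2670, 3, 1, fin), (9, 3180, 12, 1, fin), (9, 5720, 17, 1, fin), (9, 8470, 24, 7, fin)}
(Assign JOIN Emp) ⋈ Dept (natural join on floor): {(28, 5050, 10, 3, hr, k2), (28, 5050, 10, 3, p1, k2), (28, 8210, 32, 3, hr, k2), (28, 8210, 32, 3, p1, k2), (28, 8940, 15, 1, hr, law), (28, 8940, 15, 1, hr, x1), (28, 8940, 15, 1, p1, law), (28, 8940, 15, 1, p1, x1), (30, 9120, 27, 4, mkt, p1), (30, 9120, 27, 4, x1, p1), (9, 2670, 3, 1, fin, law), (9, 2670, 3, 1, fin, x1), (9, 3180, 12, 1, fin, law), (9, 3180, 12, 1, fin, x1), (9, 5720, 17, 1, fin, law), (9, 5720, 17, 1, fin, x1)}
Apply σ_{eid ≤ 28 AND pid ≠ hr}; surviving tuples: {(28, 5050, 10, 3, p1, k2), (28, 8210, 32, 3, p1, k2), (28, 8940, 15, 1, p1, law), (28, 8940, 15, 1, p1, x1), (9, 2670, 3, 1, fin, law), (9, 2670, 3, 1, fin, x1), (9, 3180, 12, 1, fin, law), (9, 3180, 12, 1, fin, x1), (9, 5720, 17, 1, fin, law), (9, 5720, 17, 1, fin, x1)}
π_{eid, dept} gives {(28, k2), (28, law), (28, x1), (9, law), (9, x1)} (5 duplicate(s) eliminated).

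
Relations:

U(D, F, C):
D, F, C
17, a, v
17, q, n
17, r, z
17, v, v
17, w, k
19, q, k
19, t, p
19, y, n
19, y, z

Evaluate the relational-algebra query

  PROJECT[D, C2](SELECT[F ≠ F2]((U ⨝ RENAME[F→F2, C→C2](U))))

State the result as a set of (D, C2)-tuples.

ρ[F→F2, C→C2]: schema becomes (D, F2, C2); tuples unchanged.
U ⋈ RENAME[F→F2, C→C2](U) (natural join on D): {(17, a, v, a, v), (17, a, v, q, n), (17, a, v, r, z), (17, a, v, v, v), (17, a, v, w, k), (17, q, n, a, v), (17, q, n, q, n), (17, q, n, r, z), (17, q, n, v, v), (17, q, n, w, k), (17, r, z, a, v), (17, r, z, q, n), (17, r, z, r, z), (17, r, z, v, v), (17, r, z, w, k), (17, v, v, a, v), (17, v, v, q, n), (17, v, v, r, z), (17, v, v, v, v), (17, v, v, w, k), (17, w, k, a, v), (17, w, k, q, n), (17, w, k, r, z), (17, w, k, v, v), (17, w, k, w, k), (19, q, k, q, k), (19, q, k, t, p), (19, q, k, y, n), (19, q, k, y, z), (19, t, p, q, k), (19, t, p, t, p), (19, t, p, y, n), (19, t, p, y, z), (19, y, n, q, k), (19, y, n, t, p), (19, y, n, y, n), (19, y, n, y, z), (19, y, z, q, k), (19, y, z, t, p), (19, y, z, y, n), (19, y, z, y, z)}
Filtering on F ≠ F2 leaves {(17, a, v, q, n), (17, a, v, r, z), (17, a, v, v, v), (17, a, v, w, k), (17, q, n, a, v), (17, q, n, r, z), (17, q, n, v, v), (17, q, n, w, k), (17, r, z, a, v), (17, r, z, q, n), (17, r, z, v, v), (17, r, z, w, k), (17, v, v, a, v), (17, v, v, q, n), (17, v, v, r, z), (17, v, v, w, k), (17, w, k, a, v), (17, w, k, q, n), (17, w, k, r, z), (17, w, k, v, v), (19, q, k, t, p), (19, q, k, y, n), (19, q, k, y, z), (19, t, p, q, k), (19, t, p, y, n), (19, t, p, y, z), (19, y, n, q, k), (19, y, n, t, p), (19, y, z, q, k), (19, y, z, t, p)}.
π[D, C2]: project onto (D, C2) (22 duplicate(s) eliminated) → {(17, k), (17, n), (17, v), (17, z), (19, k), (19, n), (19, p), (19, z)}

{(17, k), (17, n), (17, v), (17, z), (19, k), (19, n), (19, p), (19, z)}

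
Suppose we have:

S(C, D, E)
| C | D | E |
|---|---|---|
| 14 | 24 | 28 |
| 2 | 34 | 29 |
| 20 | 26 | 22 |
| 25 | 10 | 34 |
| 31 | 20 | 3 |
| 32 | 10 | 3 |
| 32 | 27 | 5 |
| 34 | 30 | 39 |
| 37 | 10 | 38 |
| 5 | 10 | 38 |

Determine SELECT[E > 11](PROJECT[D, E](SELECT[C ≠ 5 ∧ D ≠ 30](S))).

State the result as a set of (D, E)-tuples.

Selection C ≠ 5 ∧ D ≠ 30: {(14, 24, 28), (2, 34, 29), (20, 26, 22), (25, 10, 34), (31, 20, 3), (32, 10, 3), (32, 27, 5), (37, 10, 38)}
π_{D, E} gives {(10, 3), (10, 34), (10, 38), (20, 3), (24, 28), (26, 22), (27, 5), (34, 29)}.
Selection E > 11: {(10, 34), (10, 38), (24, 28), (26, 22), (34, 29)}

{(10, 34), (10, 38), (24, 28), (26, 22), (34, 29)}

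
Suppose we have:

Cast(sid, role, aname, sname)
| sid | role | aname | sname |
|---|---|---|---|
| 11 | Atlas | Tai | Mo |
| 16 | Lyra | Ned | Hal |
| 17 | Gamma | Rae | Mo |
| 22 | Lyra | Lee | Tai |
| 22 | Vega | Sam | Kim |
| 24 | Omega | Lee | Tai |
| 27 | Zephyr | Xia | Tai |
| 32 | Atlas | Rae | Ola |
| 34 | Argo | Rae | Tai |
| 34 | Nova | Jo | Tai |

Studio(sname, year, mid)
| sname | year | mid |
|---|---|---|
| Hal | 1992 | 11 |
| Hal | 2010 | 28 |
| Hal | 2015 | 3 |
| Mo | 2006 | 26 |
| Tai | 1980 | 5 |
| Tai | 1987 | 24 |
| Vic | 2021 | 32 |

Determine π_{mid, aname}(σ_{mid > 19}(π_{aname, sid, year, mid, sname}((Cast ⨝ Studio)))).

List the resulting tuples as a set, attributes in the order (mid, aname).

Joining Cast and Studio on sname yields {(11, Atlas, Tai, Mo, 2006, 26), (16, Lyra, Ned, Hal, 1992, 11), (16, Lyra, Ned, Hal, 2010, 28), (16, Lyra, Ned, Hal, 2015, 3), (17, Gamma, Rae, Mo, 2006, 26), (22, Lyra, Lee, Tai, 1980, 5), (22, Lyra, Lee, Tai, 1987, 24), (24, Omega, Lee, Tai, 1980, 5), (24, Omega, Lee, Tai, 1987, 24), (27, Zephyr, Xia, Tai, 1980, 5), (27, Zephyr, Xia, Tai, 1987, 24), (34, Argo, Rae, Tai, 1980, 5), (34, Argo, Rae, Tai, 1987, 24), (34, Nova, Jo, Tai, 1980, 5), (34, Nova, Jo, Tai, 1987, 24)}.
π[aname, sid, year, mid, sname]: project onto (aname, sid, year, mid, sname) → {(Jo, 34, 1980, 5, Tai), (Jo, 34, 1987, 24, Tai), (Lee, 22, 1980, 5, Tai), (Lee, 22, 1987, 24, Tai), (Lee, 24, 1980, 5, Tai), (Lee, 24, 1987, 24, Tai), (Ned, 16, 1992, 11, Hal), (Ned, 16, 2010, 28, Hal), (Ned, 16, 2015, 3, Hal), (Rae, 17, 2006, 26, Mo), (Rae, 34, 1980, 5, Tai), (Rae, 34, 1987, 24, Tai), (Tai, 11, 2006, 26, Mo), (Xia, 27, 1980, 5, Tai), (Xia, 27, 1987, 24, Tai)}
Selection mid > 19: {(Jo, 34, 1987, 24, Tai), (Lee, 22, 1987, 24, Tai), (Lee, 24, 1987, 24, Tai), (Ned, 16, 2010, 28, Hal), (Rae, 17, 2006, 26, Mo), (Rae, 34, 1987, 24, Tai), (Tai, 11, 2006, 26, Mo), (Xia, 27, 1987, 24, Tai)}
π[mid, aname]: project onto (mid, aname) (1 duplicate(s) eliminated) → {(24, Jo), (24, Lee), (24, Rae), (24, Xia), (26, Rae), (26, Tai), (28, Ned)}

{(24, Jo), (24, Lee), (24, Rae), (24, Xia), (26, Rae), (26, Tai), (28, Ned)}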